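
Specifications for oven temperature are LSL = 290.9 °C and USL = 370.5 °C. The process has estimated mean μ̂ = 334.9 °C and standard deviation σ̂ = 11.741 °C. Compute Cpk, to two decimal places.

Cpu = (USL − μ̂) / (3σ̂) = (370.5 − 334.9) / (3 × 11.741) = 1.0107; Cpl = (μ̂ − LSL) / (3σ̂) = (334.9 − 290.9) / (3 × 11.741) = 1.2492; Cpk = min(Cpu, Cpl) = 1.0107

1.01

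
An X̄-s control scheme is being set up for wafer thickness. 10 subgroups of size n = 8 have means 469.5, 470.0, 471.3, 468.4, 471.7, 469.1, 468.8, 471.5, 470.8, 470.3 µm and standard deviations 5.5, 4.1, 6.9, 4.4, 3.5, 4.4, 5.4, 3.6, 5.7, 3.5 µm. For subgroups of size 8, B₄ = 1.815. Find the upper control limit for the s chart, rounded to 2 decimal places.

s̄ = (5.5 + 4.1 + 6.9 + 4.4 + 3.5 + 4.4 + 5.4 + 3.6 + 5.7 + 3.5) / 10 = 4.7000
UCL_s = B₄·s̄ = 1.815 × 4.7000 = 8.5305

8.53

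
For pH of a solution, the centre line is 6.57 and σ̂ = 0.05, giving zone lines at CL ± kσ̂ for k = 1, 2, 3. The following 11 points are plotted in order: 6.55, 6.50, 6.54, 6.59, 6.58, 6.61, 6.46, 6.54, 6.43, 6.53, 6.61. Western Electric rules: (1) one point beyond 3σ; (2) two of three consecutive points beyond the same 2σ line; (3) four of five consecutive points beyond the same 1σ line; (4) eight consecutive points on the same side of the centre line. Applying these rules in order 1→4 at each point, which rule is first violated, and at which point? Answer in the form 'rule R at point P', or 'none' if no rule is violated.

Zone of each point (C = within 1σ̂, B = 1σ̂–2σ̂, A = 2σ̂–3σ̂, * = beyond 3σ̂; sign = side of CL): 1:-C, 2:-B, 3:-C, 4:+C, 5:+C, 6:+C, 7:-A, 8:-C, 9:-A, 10:-C, 11:+C
Rule 2 (two of three consecutive points beyond the same 2σ limit) is satisfied at point 9.

rule 2 at point 9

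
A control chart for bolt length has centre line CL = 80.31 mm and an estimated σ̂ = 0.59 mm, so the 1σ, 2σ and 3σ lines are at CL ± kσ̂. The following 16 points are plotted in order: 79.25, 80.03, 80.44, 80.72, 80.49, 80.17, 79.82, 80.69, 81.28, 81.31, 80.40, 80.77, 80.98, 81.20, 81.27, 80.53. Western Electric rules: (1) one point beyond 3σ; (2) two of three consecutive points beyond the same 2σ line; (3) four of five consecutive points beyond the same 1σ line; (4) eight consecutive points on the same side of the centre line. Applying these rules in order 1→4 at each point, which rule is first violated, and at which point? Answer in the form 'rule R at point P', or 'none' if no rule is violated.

Zone of each point (C = within 1σ̂, B = 1σ̂–2σ̂, A = 2σ̂–3σ̂, * = beyond 3σ̂; sign = side of CL): 1:-B, 2:-C, 3:+C, 4:+C, 5:+C, 6:-C, 7:-C, 8:+C, 9:+B, 10:+B, 11:+C, 12:+C, 13:+B, 14:+B, 15:+B, 16:+C
Rule 4 (eight consecutive points on the same side of the centre line) is satisfied at point 15.

rule 4 at point 15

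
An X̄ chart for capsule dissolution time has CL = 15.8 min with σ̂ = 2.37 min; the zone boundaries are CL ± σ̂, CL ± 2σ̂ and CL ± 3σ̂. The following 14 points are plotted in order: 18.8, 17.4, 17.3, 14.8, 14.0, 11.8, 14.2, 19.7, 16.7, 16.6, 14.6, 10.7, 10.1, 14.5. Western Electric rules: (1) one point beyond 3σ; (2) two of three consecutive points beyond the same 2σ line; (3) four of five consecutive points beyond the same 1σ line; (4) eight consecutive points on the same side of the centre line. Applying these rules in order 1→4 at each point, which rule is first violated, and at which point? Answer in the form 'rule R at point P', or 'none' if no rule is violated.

Zone of each point (C = within 1σ̂, B = 1σ̂–2σ̂, A = 2σ̂–3σ̂, * = beyond 3σ̂; sign = side of CL): 1:+B, 2:+C, 3:+C, 4:-C, 5:-C, 6:-B, 7:-C, 8:+B, 9:+C, 10:+C, 11:-C, 12:-A, 13:-A, 14:-C
Rule 2 (two of three consecutive points beyond the same 2σ limit) is satisfied at point 13.

rule 2 at point 13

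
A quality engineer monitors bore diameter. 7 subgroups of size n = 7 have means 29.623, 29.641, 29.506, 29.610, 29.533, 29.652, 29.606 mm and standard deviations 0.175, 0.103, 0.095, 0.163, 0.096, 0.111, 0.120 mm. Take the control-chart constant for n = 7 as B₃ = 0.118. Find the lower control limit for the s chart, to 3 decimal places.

s̄ = (0.175 + 0.103 + 0.095 + 0.163 + 0.096 + 0.111 + 0.120) / 7 = 0.1233
LCL_s = B₃·s̄ = 0.118 × 0.1233 = 0.0145

0.015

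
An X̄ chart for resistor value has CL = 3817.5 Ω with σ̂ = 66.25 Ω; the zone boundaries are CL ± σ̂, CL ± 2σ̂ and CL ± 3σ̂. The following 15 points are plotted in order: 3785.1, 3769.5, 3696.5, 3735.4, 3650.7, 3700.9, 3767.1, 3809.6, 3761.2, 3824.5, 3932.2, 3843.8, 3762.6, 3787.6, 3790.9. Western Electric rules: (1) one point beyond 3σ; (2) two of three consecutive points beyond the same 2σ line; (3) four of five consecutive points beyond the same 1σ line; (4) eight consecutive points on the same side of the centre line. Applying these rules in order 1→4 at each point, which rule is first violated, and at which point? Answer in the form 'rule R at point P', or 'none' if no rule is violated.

Zone of each point (C = within 1σ̂, B = 1σ̂–2σ̂, A = 2σ̂–3σ̂, * = beyond 3σ̂; sign = side of CL): 1:-C, 2:-C, 3:-B, 4:-B, 5:-A, 6:-B, 7:-C, 8:-C, 9:-C, 10:+C, 11:+B, 12:+C, 13:-C, 14:-C, 15:-C
Rule 3 (four of five consecutive points beyond the same 1σ limit) is satisfied at point 6.

rule 3 at point 6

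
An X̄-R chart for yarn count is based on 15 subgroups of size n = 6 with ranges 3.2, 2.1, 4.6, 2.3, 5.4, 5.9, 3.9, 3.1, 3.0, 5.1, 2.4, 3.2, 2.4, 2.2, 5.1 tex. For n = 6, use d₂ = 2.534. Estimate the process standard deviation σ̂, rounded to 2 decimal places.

R̄ = (3.2 + 2.1 + 4.6 + 2.3 + 5.4 + 5.9 + 3.9 + 3.1 + 3.0 + 5.1 + 2.4 + 3.2 + 2.4 + 2.2 + 5.1) / 15 = 3.5933
σ̂ = R̄ / d₂ = 3.5933 / 2.534 = 1.4180

1.42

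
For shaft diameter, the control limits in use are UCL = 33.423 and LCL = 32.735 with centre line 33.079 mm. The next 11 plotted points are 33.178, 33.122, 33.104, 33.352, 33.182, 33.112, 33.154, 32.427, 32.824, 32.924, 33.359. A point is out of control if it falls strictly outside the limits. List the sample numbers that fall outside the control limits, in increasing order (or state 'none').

Compare each point to [32.735, 33.423]: sample 8 = 32.427 < LCL.

8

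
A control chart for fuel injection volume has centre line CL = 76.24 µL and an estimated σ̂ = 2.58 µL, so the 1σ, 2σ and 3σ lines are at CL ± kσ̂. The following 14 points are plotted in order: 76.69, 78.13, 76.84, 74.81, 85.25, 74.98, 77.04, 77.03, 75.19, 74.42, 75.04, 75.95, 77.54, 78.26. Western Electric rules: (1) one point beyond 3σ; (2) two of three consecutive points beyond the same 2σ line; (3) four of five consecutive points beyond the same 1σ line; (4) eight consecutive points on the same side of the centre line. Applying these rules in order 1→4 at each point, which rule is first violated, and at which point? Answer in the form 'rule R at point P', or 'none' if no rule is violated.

rule 1 at point 5

Zone of each point (C = within 1σ̂, B = 1σ̂–2σ̂, A = 2σ̂–3σ̂, * = beyond 3σ̂; sign = side of CL): 1:+C, 2:+C, 3:+C, 4:-C, 5:+*, 6:-C, 7:+C, 8:+C, 9:-C, 10:-C, 11:-C, 12:-C, 13:+C, 14:+C
Rule 1 (one point beyond the 3σ limits) is satisfied at point 5.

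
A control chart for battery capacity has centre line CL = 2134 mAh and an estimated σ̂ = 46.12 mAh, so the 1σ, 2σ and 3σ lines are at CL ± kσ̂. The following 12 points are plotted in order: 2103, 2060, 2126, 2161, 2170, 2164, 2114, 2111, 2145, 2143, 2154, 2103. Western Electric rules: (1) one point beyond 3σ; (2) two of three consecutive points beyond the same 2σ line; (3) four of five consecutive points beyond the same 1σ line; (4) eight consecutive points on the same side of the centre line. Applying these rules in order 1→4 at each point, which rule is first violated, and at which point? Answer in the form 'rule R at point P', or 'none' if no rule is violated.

none

Zone of each point (C = within 1σ̂, B = 1σ̂–2σ̂, A = 2σ̂–3σ̂, * = beyond 3σ̂; sign = side of CL): 1:-C, 2:-B, 3:-C, 4:+C, 5:+C, 6:+C, 7:-C, 8:-C, 9:+C, 10:+C, 11:+C, 12:-C
No rule fires across all 12 points.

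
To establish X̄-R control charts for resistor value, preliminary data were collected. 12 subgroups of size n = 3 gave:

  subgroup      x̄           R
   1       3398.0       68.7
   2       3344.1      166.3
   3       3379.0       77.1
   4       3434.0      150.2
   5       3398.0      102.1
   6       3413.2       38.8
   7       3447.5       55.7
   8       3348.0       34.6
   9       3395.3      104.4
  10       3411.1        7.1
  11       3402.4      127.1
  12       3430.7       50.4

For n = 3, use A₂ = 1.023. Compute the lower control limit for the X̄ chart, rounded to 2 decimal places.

3316.35

X̄̄ = (3398.0 + 3344.1 + 3379.0 + 3434.0 + 3398.0 + 3413.2 + 3447.5 + 3348.0 + 3395.3 + 3411.1 + 3402.4 + 3430.7) / 12 = 40801.3000 / 12 = 3400.1083
R̄ = (68.7 + 166.3 + 77.1 + 150.2 + 102.1 + 38.8 + 55.7 + 34.6 + 104.4 + 7.1 + 127.1 + 50.4) / 12 = 982.5000 / 12 = 81.8750
LCL = X̄̄ − A₂·R̄ = 3400.1083 − 1.023 × 81.8750 = 3316.3502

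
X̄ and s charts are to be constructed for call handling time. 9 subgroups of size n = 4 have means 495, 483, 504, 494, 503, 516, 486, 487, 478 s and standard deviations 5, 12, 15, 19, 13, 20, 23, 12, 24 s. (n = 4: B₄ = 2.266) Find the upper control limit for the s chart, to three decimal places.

36.004

s̄ = (5 + 12 + 15 + 19 + 13 + 20 + 23 + 12 + 24) / 9 = 15.8889
UCL_s = B₄·s̄ = 2.266 × 15.8889 = 36.0042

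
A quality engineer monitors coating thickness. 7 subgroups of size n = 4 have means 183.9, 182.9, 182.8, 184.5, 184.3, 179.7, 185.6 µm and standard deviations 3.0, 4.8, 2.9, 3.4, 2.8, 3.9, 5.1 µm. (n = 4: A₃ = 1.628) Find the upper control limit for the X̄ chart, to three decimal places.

X̄̄ = (183.9 + 182.9 + 182.8 + 184.5 + 184.3 + 179.7 + 185.6) / 7 = 183.3857
s̄ = (3.0 + 4.8 + 2.9 + 3.4 + 2.8 + 3.9 + 5.1) / 7 = 3.7000
UCL = X̄̄ + A₃·s̄ = 183.3857 + 1.628 × 3.7000 = 189.4093

189.409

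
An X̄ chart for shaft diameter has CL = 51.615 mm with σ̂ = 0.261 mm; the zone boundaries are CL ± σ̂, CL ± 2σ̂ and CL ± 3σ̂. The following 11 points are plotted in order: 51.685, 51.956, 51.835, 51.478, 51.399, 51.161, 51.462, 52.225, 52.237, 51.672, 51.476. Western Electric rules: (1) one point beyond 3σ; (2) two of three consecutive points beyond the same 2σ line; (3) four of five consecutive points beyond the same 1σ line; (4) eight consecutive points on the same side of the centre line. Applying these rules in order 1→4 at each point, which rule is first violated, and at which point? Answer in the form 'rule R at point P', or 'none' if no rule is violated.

rule 2 at point 9

Zone of each point (C = within 1σ̂, B = 1σ̂–2σ̂, A = 2σ̂–3σ̂, * = beyond 3σ̂; sign = side of CL): 1:+C, 2:+B, 3:+C, 4:-C, 5:-C, 6:-B, 7:-C, 8:+A, 9:+A, 10:+C, 11:-C
Rule 2 (two of three consecutive points beyond the same 2σ limit) is satisfied at point 9.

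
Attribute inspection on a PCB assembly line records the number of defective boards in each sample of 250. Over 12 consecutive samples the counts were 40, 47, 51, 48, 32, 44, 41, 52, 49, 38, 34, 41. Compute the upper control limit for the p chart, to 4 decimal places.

p̄ = Σdᵢ / (k·n) = 517 / (12 × 250) = 0.17233
UCL = p̄ + 3·√(p̄(1−p̄)/n) = 0.17233 + 3 × √(0.17233×0.82767/250) = 0.17233 + 3 × 0.02389 = 0.24399

0.2440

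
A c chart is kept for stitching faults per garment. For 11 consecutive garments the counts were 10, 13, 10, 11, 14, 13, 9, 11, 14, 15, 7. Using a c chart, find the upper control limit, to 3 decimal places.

21.739

c̄ = (10 + 13 + 10 + 11 + 14 + 13 + 9 + 11 + 14 + 15 + 7) / 11 = 127 / 11 = 11.5455
UCL = c̄ + 3√c̄ = 11.5455 + 3 × √11.5455 = 11.5455 + 3 × 3.3979 = 21.7390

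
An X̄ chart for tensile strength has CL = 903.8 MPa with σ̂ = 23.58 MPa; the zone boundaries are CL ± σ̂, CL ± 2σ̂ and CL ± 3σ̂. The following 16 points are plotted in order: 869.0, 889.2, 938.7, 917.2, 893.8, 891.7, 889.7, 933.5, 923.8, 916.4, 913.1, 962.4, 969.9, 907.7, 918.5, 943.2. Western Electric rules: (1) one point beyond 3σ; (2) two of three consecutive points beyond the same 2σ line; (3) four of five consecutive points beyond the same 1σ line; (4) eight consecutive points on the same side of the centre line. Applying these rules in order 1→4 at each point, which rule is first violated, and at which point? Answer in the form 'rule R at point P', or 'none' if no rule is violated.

Zone of each point (C = within 1σ̂, B = 1σ̂–2σ̂, A = 2σ̂–3σ̂, * = beyond 3σ̂; sign = side of CL): 1:-B, 2:-C, 3:+B, 4:+C, 5:-C, 6:-C, 7:-C, 8:+B, 9:+C, 10:+C, 11:+C, 12:+A, 13:+A, 14:+C, 15:+C, 16:+B
Rule 2 (two of three consecutive points beyond the same 2σ limit) is satisfied at point 13.

rule 2 at point 13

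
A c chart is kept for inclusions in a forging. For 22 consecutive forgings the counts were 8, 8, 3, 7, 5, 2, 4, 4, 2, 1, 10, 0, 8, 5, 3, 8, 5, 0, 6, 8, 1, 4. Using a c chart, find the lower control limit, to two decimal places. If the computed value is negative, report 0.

0.00

c̄ = (8 + 8 + 3 + 7 + 5 + 2 + 4 + 4 + 2 + 1 + 10 + 0 + 8 + 5 + 3 + 8 + 5 + 0 + 6 + 8 + 1 + 4) / 22 = 102 / 22 = 4.6364
LCL = c̄ − 3√c̄ = 4.6364 − 3 × 2.1532 = -1.8233 → 0 (cannot be negative)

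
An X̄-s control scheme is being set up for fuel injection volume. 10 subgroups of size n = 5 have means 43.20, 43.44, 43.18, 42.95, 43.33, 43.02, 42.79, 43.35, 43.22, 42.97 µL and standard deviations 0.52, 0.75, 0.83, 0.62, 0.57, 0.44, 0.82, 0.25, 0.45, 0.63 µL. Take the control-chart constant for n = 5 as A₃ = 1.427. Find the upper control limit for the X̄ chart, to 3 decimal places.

43.984

X̄̄ = (43.20 + 43.44 + 43.18 + 42.95 + 43.33 + 43.02 + 42.79 + 43.35 + 43.22 + 42.97) / 10 = 43.1450
s̄ = (0.52 + 0.75 + 0.83 + 0.62 + 0.57 + 0.44 + 0.82 + 0.25 + 0.45 + 0.63) / 10 = 0.5880
UCL = X̄̄ + A₃·s̄ = 43.1450 + 1.427 × 0.5880 = 43.9841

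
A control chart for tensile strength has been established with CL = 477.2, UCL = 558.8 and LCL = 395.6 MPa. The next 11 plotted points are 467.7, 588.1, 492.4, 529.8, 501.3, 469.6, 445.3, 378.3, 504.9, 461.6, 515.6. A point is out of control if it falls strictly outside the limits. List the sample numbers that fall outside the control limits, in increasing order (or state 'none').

2, 8

Compare each point to [395.6, 558.8]: sample 2 = 588.1 > UCL; sample 8 = 378.3 < LCL.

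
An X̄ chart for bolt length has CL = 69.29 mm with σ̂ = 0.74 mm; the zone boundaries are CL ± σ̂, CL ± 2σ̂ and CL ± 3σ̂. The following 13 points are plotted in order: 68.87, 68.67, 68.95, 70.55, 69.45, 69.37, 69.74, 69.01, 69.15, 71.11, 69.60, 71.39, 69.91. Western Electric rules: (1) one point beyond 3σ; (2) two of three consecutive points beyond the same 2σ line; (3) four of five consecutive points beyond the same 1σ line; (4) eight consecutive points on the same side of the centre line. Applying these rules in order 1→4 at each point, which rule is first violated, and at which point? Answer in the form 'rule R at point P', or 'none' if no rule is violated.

rule 2 at point 12

Zone of each point (C = within 1σ̂, B = 1σ̂–2σ̂, A = 2σ̂–3σ̂, * = beyond 3σ̂; sign = side of CL): 1:-C, 2:-C, 3:-C, 4:+B, 5:+C, 6:+C, 7:+C, 8:-C, 9:-C, 10:+A, 11:+C, 12:+A, 13:+C
Rule 2 (two of three consecutive points beyond the same 2σ limit) is satisfied at point 12.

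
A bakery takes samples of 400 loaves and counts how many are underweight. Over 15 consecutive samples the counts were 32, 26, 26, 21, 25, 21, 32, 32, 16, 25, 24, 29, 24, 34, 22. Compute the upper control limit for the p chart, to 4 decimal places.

0.1018

p̄ = Σdᵢ / (k·n) = 389 / (15 × 400) = 0.06483
UCL = p̄ + 3·√(p̄(1−p̄)/n) = 0.06483 + 3 × √(0.06483×0.93517/400) = 0.06483 + 3 × 0.01231 = 0.10177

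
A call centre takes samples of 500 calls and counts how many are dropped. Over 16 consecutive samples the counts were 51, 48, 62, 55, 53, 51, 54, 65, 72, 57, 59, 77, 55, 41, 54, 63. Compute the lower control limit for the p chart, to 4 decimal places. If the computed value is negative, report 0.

p̄ = Σdᵢ / (k·n) = 917 / (16 × 500) = 0.11463
LCL = p̄ − 3·√(p̄(1−p̄)/n) = 0.11463 − 3 × 0.01425 = 0.07188

0.0719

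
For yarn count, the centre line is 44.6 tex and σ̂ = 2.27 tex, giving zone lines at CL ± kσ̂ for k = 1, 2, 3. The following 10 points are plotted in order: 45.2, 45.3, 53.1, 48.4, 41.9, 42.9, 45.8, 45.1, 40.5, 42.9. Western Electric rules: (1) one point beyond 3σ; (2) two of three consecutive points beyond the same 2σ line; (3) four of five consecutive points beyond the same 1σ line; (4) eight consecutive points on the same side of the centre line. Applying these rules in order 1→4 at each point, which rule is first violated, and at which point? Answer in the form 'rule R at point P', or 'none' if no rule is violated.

Zone of each point (C = within 1σ̂, B = 1σ̂–2σ̂, A = 2σ̂–3σ̂, * = beyond 3σ̂; sign = side of CL): 1:+C, 2:+C, 3:+*, 4:+B, 5:-B, 6:-C, 7:+C, 8:+C, 9:-B, 10:-C
Rule 1 (one point beyond the 3σ limits) is satisfied at point 3.

rule 1 at point 3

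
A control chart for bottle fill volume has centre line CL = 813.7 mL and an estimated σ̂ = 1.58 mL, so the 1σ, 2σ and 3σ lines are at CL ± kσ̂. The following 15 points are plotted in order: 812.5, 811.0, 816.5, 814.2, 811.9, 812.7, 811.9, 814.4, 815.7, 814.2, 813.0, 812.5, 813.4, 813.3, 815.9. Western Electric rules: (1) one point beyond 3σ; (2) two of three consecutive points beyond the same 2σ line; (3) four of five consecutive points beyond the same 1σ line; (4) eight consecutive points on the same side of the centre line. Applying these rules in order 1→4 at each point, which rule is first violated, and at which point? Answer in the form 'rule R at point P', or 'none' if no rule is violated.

none

Zone of each point (C = within 1σ̂, B = 1σ̂–2σ̂, A = 2σ̂–3σ̂, * = beyond 3σ̂; sign = side of CL): 1:-C, 2:-B, 3:+B, 4:+C, 5:-B, 6:-C, 7:-B, 8:+C, 9:+B, 10:+C, 11:-C, 12:-C, 13:-C, 14:-C, 15:+B
No rule fires across all 15 points.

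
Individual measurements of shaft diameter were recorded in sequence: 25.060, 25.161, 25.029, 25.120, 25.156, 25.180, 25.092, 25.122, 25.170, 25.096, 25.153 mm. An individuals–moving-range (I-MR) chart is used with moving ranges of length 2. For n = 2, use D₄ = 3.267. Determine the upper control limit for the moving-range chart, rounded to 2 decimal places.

Moving ranges: 0.101, 0.132, 0.091, 0.036, 0.024, 0.088, 0.030, 0.048, 0.074, 0.057; M̄R̄ = 0.6810 / 10 = 0.0681
UCL_MR = D₄·M̄R̄ = 3.267 × 0.0681 = 0.2225

0.22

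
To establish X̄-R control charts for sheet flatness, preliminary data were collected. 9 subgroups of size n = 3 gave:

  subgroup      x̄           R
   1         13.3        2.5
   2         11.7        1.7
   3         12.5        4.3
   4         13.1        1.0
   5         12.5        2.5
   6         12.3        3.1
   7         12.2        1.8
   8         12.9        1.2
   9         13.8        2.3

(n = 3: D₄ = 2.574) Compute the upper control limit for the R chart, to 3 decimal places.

R̄ = (2.5 + 1.7 + 4.3 + 1.0 + 2.5 + 3.1 + 1.8 + 1.2 + 2.3) / 9 = 20.4000 / 9 = 2.2667
UCL_R = D₄·R̄ = 2.574 × 2.2667 = 5.8344

5.834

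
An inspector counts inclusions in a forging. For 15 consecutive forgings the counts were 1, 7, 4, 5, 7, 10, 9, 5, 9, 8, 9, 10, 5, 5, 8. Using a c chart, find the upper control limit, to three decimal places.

14.623

c̄ = (1 + 7 + 4 + 5 + 7 + 10 + 9 + 5 + 9 + 8 + 9 + 10 + 5 + 5 + 8) / 15 = 102 / 15 = 6.8000
UCL = c̄ + 3√c̄ = 6.8000 + 3 × √6.8000 = 6.8000 + 3 × 2.6077 = 14.6230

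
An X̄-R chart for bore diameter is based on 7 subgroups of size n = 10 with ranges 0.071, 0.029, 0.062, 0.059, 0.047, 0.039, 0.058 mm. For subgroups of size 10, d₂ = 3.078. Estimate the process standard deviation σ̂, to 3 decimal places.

R̄ = (0.071 + 0.029 + 0.062 + 0.059 + 0.047 + 0.039 + 0.058) / 7 = 0.0521
σ̂ = R̄ / d₂ = 0.0521 / 3.078 = 0.0169

0.017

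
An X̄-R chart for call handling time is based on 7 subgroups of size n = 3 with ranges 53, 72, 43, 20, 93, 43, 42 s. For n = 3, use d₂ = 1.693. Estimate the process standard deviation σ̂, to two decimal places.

R̄ = (53 + 72 + 43 + 20 + 93 + 43 + 42) / 7 = 52.2857
σ̂ = R̄ / d₂ = 52.2857 / 1.693 = 30.8835

30.88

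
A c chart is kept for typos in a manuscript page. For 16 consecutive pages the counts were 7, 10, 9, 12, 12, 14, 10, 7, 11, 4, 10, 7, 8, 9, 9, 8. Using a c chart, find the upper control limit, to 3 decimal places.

18.281

c̄ = (7 + 10 + 9 + 12 + 12 + 14 + 10 + 7 + 11 + 4 + 10 + 7 + 8 + 9 + 9 + 8) / 16 = 147 / 16 = 9.1875
UCL = c̄ + 3√c̄ = 9.1875 + 3 × √9.1875 = 9.1875 + 3 × 3.0311 = 18.2808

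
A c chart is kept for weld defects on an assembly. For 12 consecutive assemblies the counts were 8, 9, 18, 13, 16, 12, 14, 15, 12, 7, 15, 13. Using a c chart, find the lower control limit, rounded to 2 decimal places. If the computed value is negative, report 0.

c̄ = (8 + 9 + 18 + 13 + 16 + 12 + 14 + 15 + 12 + 7 + 15 + 13) / 12 = 152 / 12 = 12.6667
LCL = c̄ − 3√c̄ = 12.6667 − 3 × 3.5590 = 1.9896

1.99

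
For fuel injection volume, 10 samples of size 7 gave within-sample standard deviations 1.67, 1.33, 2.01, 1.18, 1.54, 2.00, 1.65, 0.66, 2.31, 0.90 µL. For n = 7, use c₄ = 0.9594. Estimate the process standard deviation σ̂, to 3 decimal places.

1.590

s̄ = (1.67 + 1.33 + 2.01 + 1.18 + 1.54 + 2.00 + 1.65 + 0.66 + 2.31 + 0.90) / 10 = 1.5250
σ̂ = s̄ / c₄ = 1.5250 / 0.9594 = 1.5895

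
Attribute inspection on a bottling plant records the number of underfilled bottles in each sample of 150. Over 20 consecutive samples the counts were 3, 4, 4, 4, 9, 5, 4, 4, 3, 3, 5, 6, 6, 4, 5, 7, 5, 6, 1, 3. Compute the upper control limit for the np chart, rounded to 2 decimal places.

10.85

p̄ = Σdᵢ / (k·n) = 91 / (20 × 150) = 0.03033
UCL = np̄ + 3·√(np̄(1−p̄)) = 4.5500 + 3 × √(4.5500×0.96967) = 4.5500 + 3 × 2.1005 = 10.8514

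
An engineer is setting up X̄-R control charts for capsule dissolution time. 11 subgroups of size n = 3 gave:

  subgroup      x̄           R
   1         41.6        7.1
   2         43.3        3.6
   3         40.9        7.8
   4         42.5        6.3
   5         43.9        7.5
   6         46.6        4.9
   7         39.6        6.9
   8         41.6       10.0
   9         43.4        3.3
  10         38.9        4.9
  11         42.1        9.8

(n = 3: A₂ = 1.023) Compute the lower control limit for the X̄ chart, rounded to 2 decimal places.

X̄̄ = (41.6 + 43.3 + 40.9 + 42.5 + 43.9 + 46.6 + 39.6 + 41.6 + 43.4 + 38.9 + 42.1) / 11 = 464.4000 / 11 = 42.2182
R̄ = (7.1 + 3.6 + 7.8 + 6.3 + 7.5 + 4.9 + 6.9 + 10.0 + 3.3 + 4.9 + 9.8) / 11 = 72.1000 / 11 = 6.5545
LCL = X̄̄ − A₂·R̄ = 42.2182 − 1.023 × 6.5545 = 35.5129

35.51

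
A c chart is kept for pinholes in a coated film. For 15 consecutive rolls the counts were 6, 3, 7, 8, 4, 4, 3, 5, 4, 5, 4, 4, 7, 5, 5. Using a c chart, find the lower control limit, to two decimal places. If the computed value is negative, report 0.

c̄ = (6 + 3 + 7 + 8 + 4 + 4 + 3 + 5 + 4 + 5 + 4 + 4 + 7 + 5 + 5) / 15 = 74 / 15 = 4.9333
LCL = c̄ − 3√c̄ = 4.9333 − 3 × 2.2211 = -1.7300 → 0 (cannot be negative)

0.00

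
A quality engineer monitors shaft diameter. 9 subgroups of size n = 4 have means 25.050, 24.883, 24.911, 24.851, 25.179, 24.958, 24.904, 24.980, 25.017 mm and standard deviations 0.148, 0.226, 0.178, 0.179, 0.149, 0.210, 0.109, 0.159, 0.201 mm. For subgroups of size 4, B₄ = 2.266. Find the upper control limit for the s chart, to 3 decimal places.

s̄ = (0.148 + 0.226 + 0.178 + 0.179 + 0.149 + 0.210 + 0.109 + 0.159 + 0.201) / 9 = 0.1732
UCL_s = B₄·s̄ = 2.266 × 0.1732 = 0.3925

0.393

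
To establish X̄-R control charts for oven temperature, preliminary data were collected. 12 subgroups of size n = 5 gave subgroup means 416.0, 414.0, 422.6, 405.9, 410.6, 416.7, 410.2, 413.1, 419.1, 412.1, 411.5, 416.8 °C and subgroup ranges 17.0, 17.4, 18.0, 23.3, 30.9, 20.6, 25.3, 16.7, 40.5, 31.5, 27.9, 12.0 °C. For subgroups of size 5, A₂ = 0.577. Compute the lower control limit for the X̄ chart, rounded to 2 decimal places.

400.53

X̄̄ = (416.0 + 414.0 + 422.6 + 405.9 + 410.6 + 416.7 + 410.2 + 413.1 + 419.1 + 412.1 + 411.5 + 416.8) / 12 = 4968.6000 / 12 = 414.0500
R̄ = (17.0 + 17.4 + 18.0 + 23.3 + 30.9 + 20.6 + 25.3 + 16.7 + 40.5 + 31.5 + 27.9 + 12.0) / 12 = 281.1000 / 12 = 23.4250
LCL = X̄̄ − A₂·R̄ = 414.0500 − 0.577 × 23.4250 = 400.5338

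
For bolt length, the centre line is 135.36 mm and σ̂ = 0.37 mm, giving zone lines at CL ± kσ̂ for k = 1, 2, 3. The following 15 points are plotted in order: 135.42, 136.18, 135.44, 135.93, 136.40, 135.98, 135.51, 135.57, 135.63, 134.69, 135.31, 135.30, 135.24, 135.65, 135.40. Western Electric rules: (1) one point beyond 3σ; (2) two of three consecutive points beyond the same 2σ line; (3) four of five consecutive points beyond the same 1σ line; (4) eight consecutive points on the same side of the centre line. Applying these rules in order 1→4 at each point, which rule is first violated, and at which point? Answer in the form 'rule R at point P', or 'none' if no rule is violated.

Zone of each point (C = within 1σ̂, B = 1σ̂–2σ̂, A = 2σ̂–3σ̂, * = beyond 3σ̂; sign = side of CL): 1:+C, 2:+A, 3:+C, 4:+B, 5:+A, 6:+B, 7:+C, 8:+C, 9:+C, 10:-B, 11:-C, 12:-C, 13:-C, 14:+C, 15:+C
Rule 3 (four of five consecutive points beyond the same 1σ limit) is satisfied at point 6.

rule 3 at point 6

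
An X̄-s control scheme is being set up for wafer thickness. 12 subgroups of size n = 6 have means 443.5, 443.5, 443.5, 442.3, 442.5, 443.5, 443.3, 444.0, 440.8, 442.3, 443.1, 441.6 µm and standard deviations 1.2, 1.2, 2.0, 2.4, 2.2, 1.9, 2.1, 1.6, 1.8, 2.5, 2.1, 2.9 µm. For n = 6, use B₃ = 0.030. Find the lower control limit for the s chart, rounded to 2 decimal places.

0.06

s̄ = (1.2 + 1.2 + 2.0 + 2.4 + 2.2 + 1.9 + 2.1 + 1.6 + 1.8 + 2.5 + 2.1 + 2.9) / 12 = 1.9917
LCL_s = B₃·s̄ = 0.030 × 1.9917 = 0.0597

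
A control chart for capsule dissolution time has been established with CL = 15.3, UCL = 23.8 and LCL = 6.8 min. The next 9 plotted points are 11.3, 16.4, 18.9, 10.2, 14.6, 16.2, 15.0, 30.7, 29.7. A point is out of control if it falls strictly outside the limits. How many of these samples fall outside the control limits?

2

Compare each point to [6.8, 23.8]: sample 8 = 30.7 > UCL; sample 9 = 29.7 > UCL.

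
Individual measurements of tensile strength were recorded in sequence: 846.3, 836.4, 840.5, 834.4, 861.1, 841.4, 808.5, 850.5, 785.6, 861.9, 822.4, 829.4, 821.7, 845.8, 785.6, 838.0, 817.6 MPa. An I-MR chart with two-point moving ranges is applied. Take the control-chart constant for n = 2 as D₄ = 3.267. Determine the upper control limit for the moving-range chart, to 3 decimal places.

Moving ranges: 9.9, 4.1, 6.1, 26.7, 19.7, 32.9, 42.0, 64.9, 76.3, 39.5, 7.0, 7.7, 24.1, 60.2, 52.4, 20.4; M̄R̄ = 493.9000 / 16 = 30.8687
UCL_MR = D₄·M̄R̄ = 3.267 × 30.8687 = 100.8482

100.848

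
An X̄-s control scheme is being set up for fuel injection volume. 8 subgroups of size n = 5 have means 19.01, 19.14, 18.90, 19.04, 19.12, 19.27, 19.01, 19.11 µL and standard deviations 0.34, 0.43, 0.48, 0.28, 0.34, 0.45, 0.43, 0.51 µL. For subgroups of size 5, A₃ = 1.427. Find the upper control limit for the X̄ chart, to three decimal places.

X̄̄ = (19.01 + 19.14 + 18.90 + 19.04 + 19.12 + 19.27 + 19.01 + 19.11) / 8 = 19.0750
s̄ = (0.34 + 0.43 + 0.48 + 0.28 + 0.34 + 0.45 + 0.43 + 0.51) / 8 = 0.4075
UCL = X̄̄ + A₃·s̄ = 19.0750 + 1.427 × 0.4075 = 19.6565

19.657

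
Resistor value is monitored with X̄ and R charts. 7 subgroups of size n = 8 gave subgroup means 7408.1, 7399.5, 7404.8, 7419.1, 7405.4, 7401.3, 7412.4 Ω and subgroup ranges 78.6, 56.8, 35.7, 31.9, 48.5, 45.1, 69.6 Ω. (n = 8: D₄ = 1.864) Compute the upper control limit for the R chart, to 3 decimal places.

R̄ = (78.6 + 56.8 + 35.7 + 31.9 + 48.5 + 45.1 + 69.6) / 7 = 366.2000 / 7 = 52.3143
UCL_R = D₄·R̄ = 1.864 × 52.3143 = 97.5138

97.514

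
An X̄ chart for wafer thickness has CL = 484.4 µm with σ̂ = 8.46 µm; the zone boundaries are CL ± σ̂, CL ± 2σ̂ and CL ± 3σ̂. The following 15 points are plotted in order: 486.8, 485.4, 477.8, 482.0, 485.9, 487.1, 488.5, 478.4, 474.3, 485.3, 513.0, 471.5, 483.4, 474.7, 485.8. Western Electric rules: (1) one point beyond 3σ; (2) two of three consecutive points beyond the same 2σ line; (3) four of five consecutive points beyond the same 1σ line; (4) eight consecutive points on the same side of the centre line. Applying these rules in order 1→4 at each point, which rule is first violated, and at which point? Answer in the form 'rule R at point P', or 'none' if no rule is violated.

Zone of each point (C = within 1σ̂, B = 1σ̂–2σ̂, A = 2σ̂–3σ̂, * = beyond 3σ̂; sign = side of CL): 1:+C, 2:+C, 3:-C, 4:-C, 5:+C, 6:+C, 7:+C, 8:-C, 9:-B, 10:+C, 11:+*, 12:-B, 13:-C, 14:-B, 15:+C
Rule 1 (one point beyond the 3σ limits) is satisfied at point 11.

rule 1 at point 11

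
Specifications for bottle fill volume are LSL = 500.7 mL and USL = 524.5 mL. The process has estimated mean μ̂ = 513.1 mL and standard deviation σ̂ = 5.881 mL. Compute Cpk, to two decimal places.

0.65

Cpu = (USL − μ̂) / (3σ̂) = (524.5 − 513.1) / (3 × 5.881) = 0.6461; Cpl = (μ̂ − LSL) / (3σ̂) = (513.1 − 500.7) / (3 × 5.881) = 0.7028; Cpk = min(Cpu, Cpl) = 0.6461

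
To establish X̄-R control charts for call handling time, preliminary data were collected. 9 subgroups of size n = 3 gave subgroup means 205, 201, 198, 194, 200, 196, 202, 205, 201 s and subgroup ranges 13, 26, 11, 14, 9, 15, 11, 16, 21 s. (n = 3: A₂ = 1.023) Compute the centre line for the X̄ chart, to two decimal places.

X̄̄ = (205 + 201 + 198 + 194 + 200 + 196 + 202 + 205 + 201) / 9 = 1802.0000 / 9 = 200.2222
CL = X̄̄ = 200.2222

200.22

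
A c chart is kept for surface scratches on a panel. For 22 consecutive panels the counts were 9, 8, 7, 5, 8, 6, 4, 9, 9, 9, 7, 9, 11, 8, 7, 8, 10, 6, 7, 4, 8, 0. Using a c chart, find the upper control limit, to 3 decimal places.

15.292

c̄ = (9 + 8 + 7 + 5 + 8 + 6 + 4 + 9 + 9 + 9 + 7 + 9 + 11 + 8 + 7 + 8 + 10 + 6 + 7 + 4 + 8 + 0) / 22 = 159 / 22 = 7.2273
UCL = c̄ + 3√c̄ = 7.2273 + 3 × √7.2273 = 7.2273 + 3 × 2.6884 = 15.2923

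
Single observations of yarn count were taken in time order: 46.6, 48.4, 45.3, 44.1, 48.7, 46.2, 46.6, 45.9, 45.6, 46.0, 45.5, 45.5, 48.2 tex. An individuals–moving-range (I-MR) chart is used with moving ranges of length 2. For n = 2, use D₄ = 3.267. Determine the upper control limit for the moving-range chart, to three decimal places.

4.955

Moving ranges: 1.8, 3.1, 1.2, 4.6, 2.5, 0.4, 0.7, 0.3, 0.4, 0.5, 0.0, 2.7; M̄R̄ = 18.2000 / 12 = 1.5167
UCL_MR = D₄·M̄R̄ = 3.267 × 1.5167 = 4.9549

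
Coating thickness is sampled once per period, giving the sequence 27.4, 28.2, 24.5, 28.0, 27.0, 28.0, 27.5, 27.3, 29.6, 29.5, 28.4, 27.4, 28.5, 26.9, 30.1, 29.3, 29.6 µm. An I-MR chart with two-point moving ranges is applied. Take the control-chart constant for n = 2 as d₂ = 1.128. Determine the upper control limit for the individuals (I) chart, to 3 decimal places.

31.761

X̄ = (27.4 + 28.2 + 24.5 + 28.0 + 27.0 + 28.0 + 27.5 + 27.3 + 29.6 + 29.5 + 28.4 + 27.4 + 28.5 + 26.9 + 30.1 + 29.3 + 29.6) / 17 = 28.0706
Moving ranges: 0.8, 3.7, 3.5, 1.0, 1.0, 0.5, 0.2, 2.3, 0.1, 1.1, 1.0, 1.1, 1.6, 3.2, 0.8, 0.3; M̄R̄ = 22.2000 / 16 = 1.3875
UCL = X̄ + 3·M̄R̄/d₂ = 28.0706 + 3 × 1.3875 / 1.128 = 31.7607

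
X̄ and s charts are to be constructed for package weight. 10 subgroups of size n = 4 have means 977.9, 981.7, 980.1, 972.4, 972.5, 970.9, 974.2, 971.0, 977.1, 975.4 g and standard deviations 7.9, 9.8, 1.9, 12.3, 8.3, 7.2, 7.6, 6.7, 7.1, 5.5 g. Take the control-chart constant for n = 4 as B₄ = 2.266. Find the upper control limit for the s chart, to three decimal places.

s̄ = (7.9 + 9.8 + 1.9 + 12.3 + 8.3 + 7.2 + 7.6 + 6.7 + 7.1 + 5.5) / 10 = 7.4300
UCL_s = B₄·s̄ = 2.266 × 7.4300 = 16.8364

16.836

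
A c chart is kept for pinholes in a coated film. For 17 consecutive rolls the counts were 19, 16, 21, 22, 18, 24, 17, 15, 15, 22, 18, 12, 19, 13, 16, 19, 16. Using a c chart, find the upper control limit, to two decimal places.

30.41

c̄ = (19 + 16 + 21 + 22 + 18 + 24 + 17 + 15 + 15 + 22 + 18 + 12 + 19 + 13 + 16 + 19 + 16) / 17 = 302 / 17 = 17.7647
UCL = c̄ + 3√c̄ = 17.7647 + 3 × √17.7647 = 17.7647 + 3 × 4.2148 = 30.4092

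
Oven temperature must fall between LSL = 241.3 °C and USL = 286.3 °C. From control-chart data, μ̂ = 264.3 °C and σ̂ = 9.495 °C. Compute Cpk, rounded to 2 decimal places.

Cpu = (USL − μ̂) / (3σ̂) = (286.3 − 264.3) / (3 × 9.495) = 0.7723; Cpl = (μ̂ − LSL) / (3σ̂) = (264.3 − 241.3) / (3 × 9.495) = 0.8074; Cpk = min(Cpu, Cpl) = 0.7723

0.77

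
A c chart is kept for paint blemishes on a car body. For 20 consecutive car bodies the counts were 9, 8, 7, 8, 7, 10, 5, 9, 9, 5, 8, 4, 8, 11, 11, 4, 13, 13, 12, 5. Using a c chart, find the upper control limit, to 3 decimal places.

c̄ = (9 + 8 + 7 + 8 + 7 + 10 + 5 + 9 + 9 + 5 + 8 + 4 + 8 + 11 + 11 + 4 + 13 + 13 + 12 + 5) / 20 = 166 / 20 = 8.3000
UCL = c̄ + 3√c̄ = 8.3000 + 3 × √8.3000 = 8.3000 + 3 × 2.8810 = 16.9429

16.943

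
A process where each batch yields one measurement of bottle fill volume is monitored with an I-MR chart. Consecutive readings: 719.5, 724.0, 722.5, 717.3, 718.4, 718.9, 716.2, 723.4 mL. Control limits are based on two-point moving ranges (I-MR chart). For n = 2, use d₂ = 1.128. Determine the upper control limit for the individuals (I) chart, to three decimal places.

X̄ = (719.5 + 724.0 + 722.5 + 717.3 + 718.4 + 718.9 + 716.2 + 723.4) / 8 = 720.0250
Moving ranges: 4.5, 1.5, 5.2, 1.1, 0.5, 2.7, 7.2; M̄R̄ = 22.7000 / 7 = 3.2429
UCL = X̄ + 3·M̄R̄/d₂ = 720.0250 + 3 × 3.2429 / 1.128 = 728.6496

728.650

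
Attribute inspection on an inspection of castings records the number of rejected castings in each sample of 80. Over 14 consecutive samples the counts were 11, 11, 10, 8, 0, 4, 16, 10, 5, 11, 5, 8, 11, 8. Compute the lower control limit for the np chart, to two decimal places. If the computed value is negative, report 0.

0.19

p̄ = Σdᵢ / (k·n) = 118 / (14 × 80) = 0.10536
LCL = np̄ − 3·√(np̄(1−p̄)) = 8.4286 − 3 × 2.7460 = 0.1905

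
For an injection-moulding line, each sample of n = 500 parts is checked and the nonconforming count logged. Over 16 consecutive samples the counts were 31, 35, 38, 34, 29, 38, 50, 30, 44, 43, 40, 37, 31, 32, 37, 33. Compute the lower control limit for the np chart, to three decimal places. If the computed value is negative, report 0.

p̄ = Σdᵢ / (k·n) = 582 / (16 × 500) = 0.07275
LCL = np̄ − 3·√(np̄(1−p̄)) = 36.3750 − 3 × 5.8076 = 18.9521

18.952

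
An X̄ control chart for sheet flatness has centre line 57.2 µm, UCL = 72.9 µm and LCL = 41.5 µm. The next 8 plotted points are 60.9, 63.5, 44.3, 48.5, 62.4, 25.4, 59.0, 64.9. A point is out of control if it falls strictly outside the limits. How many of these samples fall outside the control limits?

Compare each point to [41.5, 72.9]: sample 6 = 25.4 < LCL.

1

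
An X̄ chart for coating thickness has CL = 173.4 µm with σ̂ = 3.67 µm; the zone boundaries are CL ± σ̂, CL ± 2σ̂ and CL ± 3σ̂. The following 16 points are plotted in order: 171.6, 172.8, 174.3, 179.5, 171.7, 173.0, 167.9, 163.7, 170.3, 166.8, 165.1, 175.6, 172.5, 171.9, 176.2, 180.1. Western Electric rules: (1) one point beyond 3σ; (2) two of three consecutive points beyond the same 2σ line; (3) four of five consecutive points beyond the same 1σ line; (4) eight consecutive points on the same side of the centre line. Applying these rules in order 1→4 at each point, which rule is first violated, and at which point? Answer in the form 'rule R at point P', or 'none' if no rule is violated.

rule 3 at point 11

Zone of each point (C = within 1σ̂, B = 1σ̂–2σ̂, A = 2σ̂–3σ̂, * = beyond 3σ̂; sign = side of CL): 1:-C, 2:-C, 3:+C, 4:+B, 5:-C, 6:-C, 7:-B, 8:-A, 9:-C, 10:-B, 11:-A, 12:+C, 13:-C, 14:-C, 15:+C, 16:+B
Rule 3 (four of five consecutive points beyond the same 1σ limit) is satisfied at point 11.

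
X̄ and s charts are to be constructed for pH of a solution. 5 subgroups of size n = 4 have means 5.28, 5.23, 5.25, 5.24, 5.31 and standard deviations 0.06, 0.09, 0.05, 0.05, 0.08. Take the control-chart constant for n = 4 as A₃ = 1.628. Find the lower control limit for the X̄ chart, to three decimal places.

X̄̄ = (5.28 + 5.23 + 5.25 + 5.24 + 5.31) / 5 = 5.2620
s̄ = (0.06 + 0.09 + 0.05 + 0.05 + 0.08) / 5 = 0.0660
LCL = X̄̄ − A₃·s̄ = 5.2620 − 1.628 × 0.0660 = 5.1546

5.155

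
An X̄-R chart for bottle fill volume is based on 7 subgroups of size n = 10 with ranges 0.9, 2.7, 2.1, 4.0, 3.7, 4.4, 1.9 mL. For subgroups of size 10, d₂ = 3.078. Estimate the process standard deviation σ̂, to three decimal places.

R̄ = (0.9 + 2.7 + 2.1 + 4.0 + 3.7 + 4.4 + 1.9) / 7 = 2.8143
σ̂ = R̄ / d₂ = 2.8143 / 3.078 = 0.9143

0.914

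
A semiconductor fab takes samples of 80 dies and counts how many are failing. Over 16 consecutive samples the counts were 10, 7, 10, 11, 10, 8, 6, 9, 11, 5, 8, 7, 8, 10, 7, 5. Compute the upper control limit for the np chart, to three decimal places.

16.410

p̄ = Σdᵢ / (k·n) = 132 / (16 × 80) = 0.10312
UCL = np̄ + 3·√(np̄(1−p̄)) = 8.2500 + 3 × √(8.2500×0.89687) = 8.2500 + 3 × 2.7202 = 16.4105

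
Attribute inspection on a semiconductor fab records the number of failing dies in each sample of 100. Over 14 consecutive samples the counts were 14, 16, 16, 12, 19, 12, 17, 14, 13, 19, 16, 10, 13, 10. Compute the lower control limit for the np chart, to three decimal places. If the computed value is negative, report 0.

3.838

p̄ = Σdᵢ / (k·n) = 201 / (14 × 100) = 0.14357
LCL = np̄ − 3·√(np̄(1−p̄)) = 14.3571 − 3 × 3.5065 = 3.8375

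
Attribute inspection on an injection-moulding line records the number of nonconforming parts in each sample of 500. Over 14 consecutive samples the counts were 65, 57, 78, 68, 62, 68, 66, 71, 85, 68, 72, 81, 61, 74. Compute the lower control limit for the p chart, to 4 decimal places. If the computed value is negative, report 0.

p̄ = Σdᵢ / (k·n) = 976 / (14 × 500) = 0.13943
LCL = p̄ − 3·√(p̄(1−p̄)/n) = 0.13943 − 3 × 0.01549 = 0.09296

0.0930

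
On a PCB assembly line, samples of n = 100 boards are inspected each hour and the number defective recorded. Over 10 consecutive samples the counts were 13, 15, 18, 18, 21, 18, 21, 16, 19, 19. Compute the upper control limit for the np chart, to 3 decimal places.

p̄ = Σdᵢ / (k·n) = 178 / (10 × 100) = 0.17800
UCL = np̄ + 3·√(np̄(1−p̄)) = 17.8000 + 3 × √(17.8000×0.82200) = 17.8000 + 3 × 3.8251 = 29.2754

29.275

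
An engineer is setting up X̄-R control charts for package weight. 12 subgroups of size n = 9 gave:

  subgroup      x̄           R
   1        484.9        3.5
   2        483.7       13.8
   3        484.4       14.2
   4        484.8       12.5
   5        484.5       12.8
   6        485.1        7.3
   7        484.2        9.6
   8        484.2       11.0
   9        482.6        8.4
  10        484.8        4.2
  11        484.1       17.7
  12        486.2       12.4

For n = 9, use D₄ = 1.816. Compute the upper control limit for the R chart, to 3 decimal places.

R̄ = (3.5 + 13.8 + 14.2 + 12.5 + 12.8 + 7.3 + 9.6 + 11.0 + 8.4 + 4.2 + 17.7 + 12.4) / 12 = 127.4000 / 12 = 10.6167
UCL_R = D₄·R̄ = 1.816 × 10.6167 = 19.2799

19.280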